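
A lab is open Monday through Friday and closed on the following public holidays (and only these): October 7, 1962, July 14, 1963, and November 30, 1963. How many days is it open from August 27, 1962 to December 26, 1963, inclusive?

349

August 27, 1962 is a Monday.
The range spans 487 days (inclusive of both endpoints).
487 = 7 × 69 + 4, so there are 69 full weeks plus 4 extra days.
Each full week contributes 5 weekdays (Mon–Fri): 69 × 5 = 345.
The 4 extra days are Mon, Tue, Wed, Thu — 4 of them qualify.
Total: 345 + 4 = 349.
Holidays: October 7, 1962 (Sun); July 14, 1963 (Sun); November 30, 1963 (Sat).
None of the 3 holidays fall on a weekday, so nothing to subtract.
Business days: 349 − 0 = 349.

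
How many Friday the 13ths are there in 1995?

The 13th falls on a Friday when the month's 13th has weekday Fri.
Jan 13 is Fri ✓; Feb 13 is Mon; Mar 13 is Mon; Apr 13 is Thu; May 13 is Sat; Jun 13 is Tue; Jul 13 is Thu; Aug 13 is Sun; Sep 13 is Wed; Oct 13 is Fri ✓; Nov 13 is Mon; Dec 13 is Wed.
Friday the 13ths: Jan, Oct.

2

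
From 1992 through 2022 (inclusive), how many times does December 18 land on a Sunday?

5

Day of week of December 18 in each year:
1992: Fri, 1993: Sat, 1994: Sun ✓, 1995: Mon, 1996: Wed, 1997: Thu, 1998: Fri, 1999: Sat, 2000: Mon, 2001: Tue, 2002: Wed, 2003: Thu, 2004: Sat, 2005: Sun ✓, 2006: Mon, 2007: Tue, 2008: Thu, 2009: Fri, 2010: Sat, 2011: Sun ✓, 2012: Tue, 2013: Wed, 2014: Thu, 2015: Fri, 2016: Sun ✓, 2017: Mon, 2018: Tue, 2019: Wed, 2020: Fri, 2021: Sat, 2022: Sun ✓
Sundays: 1994, 2005, 2011, 2016, 2022.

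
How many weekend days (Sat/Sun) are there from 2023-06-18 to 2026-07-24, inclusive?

323

2023-06-18 is a Sunday.
That's 1133 days from start to end, counting both.
1133 = 7 × 161 + 6, so there are 161 full weeks plus 6 extra days.
Each full week contributes 2 weekend days (Sat, Sun): 161 × 2 = 322.
The 6 extra days are Sun, Mon, Tue, Wed, Thu, Fri — 1 of them qualifies.
Total: 322 + 1 = 323.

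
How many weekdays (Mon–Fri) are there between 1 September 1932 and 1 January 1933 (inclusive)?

87 weekdays

1 September 1932 is a Thursday.
The range spans 123 days (inclusive of both endpoints).
123 = 7 × 17 + 4, so there are 17 full weeks plus 4 extra days.
Each full week contributes 5 weekdays (Mon–Fri): 17 × 5 = 85.
The 4 extra days are Thursday, Friday, Saturday, Sunday — 2 of them qualify.
Total: 85 + 2 = 87.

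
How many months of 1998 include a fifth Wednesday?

4

A month has five Wednesdays exactly when Wednesday falls within its first (length − 28) days.
Jan: 31 days, starts Thu → 5 of Thu, Fri, Sat
Feb: 28 days, starts Sun → 5 of (none)
Mar: 31 days, starts Sun → 5 of Sun, Mon, Tue
Apr: 30 days, starts Wed → 5 of Wed, Thu ✓
May: 31 days, starts Fri → 5 of Fri, Sat, Sun
Jun: 30 days, starts Mon → 5 of Mon, Tue
Jul: 31 days, starts Wed → 5 of Wed, Thu, Fri ✓
Aug: 31 days, starts Sat → 5 of Sat, Sun, Mon
Sep: 30 days, starts Tue → 5 of Tue, Wed ✓
Oct: 31 days, starts Thu → 5 of Thu, Fri, Sat
Nov: 30 days, starts Sun → 5 of Sun, Mon
Dec: 31 days, starts Tue → 5 of Tue, Wed, Thu ✓
Months with five Wednesdays: Apr, Jul, Sep, Dec.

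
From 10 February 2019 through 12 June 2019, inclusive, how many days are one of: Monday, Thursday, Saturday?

52

10 February 2019 is a Sunday.
The range spans 123 days (inclusive of both endpoints).
123 = 7 × 17 + 4, so there are 17 full weeks plus 4 extra days.
Each full week contributes 3 days from the set (Mon, Thu, Sat): 17 × 3 = 51.
The 4 extra days are Sunday, Monday, Tuesday, Wednesday — 1 of them qualifies.
Total: 51 + 1 = 52.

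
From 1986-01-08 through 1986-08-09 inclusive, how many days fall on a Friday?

31 Fridays

1986-01-08 is a Wednesday.
The range spans 214 days (inclusive of both endpoints).
214 = 7 × 30 + 4, so there are 30 full weeks plus 4 extra days.
Each full week contributes one Friday: 30 so far.
The 4 extra days are Wed, Thu, Fri, Sat — 1 of them qualifies.
Total: 30 + 1 = 31.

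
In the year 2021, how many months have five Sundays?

A month has five Sundays exactly when Sunday falls within its first (length − 28) days.
Jan: 31 days, starts Fri → 5 of Fri, Sat, Sun ✓
Feb: 28 days, starts Mon → 5 of (none)
Mar: 31 days, starts Mon → 5 of Mon, Tue, Wed
Apr: 30 days, starts Thu → 5 of Thu, Fri
May: 31 days, starts Sat → 5 of Sat, Sun, Mon ✓
Jun: 30 days, starts Tue → 5 of Tue, Wed
Jul: 31 days, starts Thu → 5 of Thu, Fri, Sat
Aug: 31 days, starts Sun → 5 of Sun, Mon, Tue ✓
Sep: 30 days, starts Wed → 5 of Wed, Thu
Oct: 31 days, starts Fri → 5 of Fri, Sat, Sun ✓
Nov: 30 days, starts Mon → 5 of Mon, Tue
Dec: 31 days, starts Wed → 5 of Wed, Thu, Fri
Months with five Sundays: Jan, May, Aug, Oct.

4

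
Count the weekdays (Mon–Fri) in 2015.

261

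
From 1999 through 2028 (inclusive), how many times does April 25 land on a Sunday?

Day of week of April 25 in each year:
1999: Sun ✓, 2000: Tue, 2001: Wed, 2002: Thu, 2003: Fri, 2004: Sun ✓, 2005: Mon, 2006: Tue, 2007: Wed, 2008: Fri, 2009: Sat, 2010: Sun ✓, 2011: Mon, 2012: Wed, 2013: Thu, 2014: Fri, 2015: Sat, 2016: Mon, 2017: Tue, 2018: Wed, 2019: Thu, 2020: Sat, 2021: Sun ✓, 2022: Mon, 2023: Tue, 2024: Thu, 2025: Fri, 2026: Sat, 2027: Sun ✓, 2028: Tue
Sundays: 1999, 2004, 2010, 2021, 2027.

5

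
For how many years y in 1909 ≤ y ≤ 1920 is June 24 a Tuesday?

2

Day of week of June 24 in each year:
1909: Thu, 1910: Fri, 1911: Sat, 1912: Mon, 1913: Tue ✓, 1914: Wed, 1915: Thu, 1916: Sat, 1917: Sun, 1918: Mon, 1919: Tue ✓, 1920: Thu
Tuesdays: 1913, 1919.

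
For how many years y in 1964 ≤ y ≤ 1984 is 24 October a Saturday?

3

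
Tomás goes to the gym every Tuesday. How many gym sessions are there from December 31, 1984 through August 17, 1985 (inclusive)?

33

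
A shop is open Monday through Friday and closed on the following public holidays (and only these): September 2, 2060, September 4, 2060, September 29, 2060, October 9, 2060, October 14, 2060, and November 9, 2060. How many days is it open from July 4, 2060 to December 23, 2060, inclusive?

July 4, 2060 is a Sunday.
The range spans 173 days (inclusive of both endpoints).
173 = 7 × 24 + 5, so there are 24 full weeks plus 5 extra days.
Each full week contributes 5 weekdays (Mon–Fri): 24 × 5 = 120.
The 5 extra days are Sun, Mon, Tue, Wed, Thu — 4 of them qualify.
Total: 120 + 4 = 124.
Holidays: September 2, 2060 (Thu); September 4, 2060 (Sat); September 29, 2060 (Wed); October 9, 2060 (Sat); October 14, 2060 (Thu); November 9, 2060 (Tue).
4 of the 6 holidays fall on weekdays; the rest are weekends and were already excluded.
Business days: 124 − 4 = 120.

120 working days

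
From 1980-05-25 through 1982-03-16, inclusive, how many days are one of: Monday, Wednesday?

1980-05-25 is a Sunday.
That's 661 days from start to end, counting both.
661 = 7 × 94 + 3, so there are 94 full weeks plus 3 extra days.
Each full week contributes 2 days from the set (Mon, Wed): 94 × 2 = 188.
The 3 extra days are Sunday, Monday, Tuesday — 1 of them qualifies.
Total: 188 + 1 = 189.

189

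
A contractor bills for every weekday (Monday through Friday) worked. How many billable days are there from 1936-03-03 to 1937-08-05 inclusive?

373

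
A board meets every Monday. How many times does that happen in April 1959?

1959-04-01 is a Wednesday.
From 1959-04-01 to 1959-04-30 is 30 days inclusive.
30 = 7 × 4 + 2, so there are 4 full weeks plus 2 extra days.
Each full week contributes one Monday: 4 so far.
The 2 extra days are Wednesday, Thursday — none qualify.
Total: 4 + 0 = 4.

4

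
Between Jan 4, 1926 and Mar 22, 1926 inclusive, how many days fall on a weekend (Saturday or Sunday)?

22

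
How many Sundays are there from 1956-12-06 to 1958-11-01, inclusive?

1956-12-06 is a Thursday.
That's 696 days from start to end, counting both.
696 = 7 × 99 + 3, so there are 99 full weeks plus 3 extra days.
Each full week contributes one Sunday: 99 so far.
The 3 extra days are Thu, Fri, Sat — none qualify.
Total: 99 + 0 = 99.

99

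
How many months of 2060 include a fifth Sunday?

A month has five Sundays exactly when Sunday falls within its first (length − 28) days.
Jan: 31 days, starts Thu → 5 of Thu, Fri, Sat
Feb: 29 days, starts Sun → 5 of Sun ✓
Mar: 31 days, starts Mon → 5 of Mon, Tue, Wed
Apr: 30 days, starts Thu → 5 of Thu, Fri
May: 31 days, starts Sat → 5 of Sat, Sun, Mon ✓
Jun: 30 days, starts Tue → 5 of Tue, Wed
Jul: 31 days, starts Thu → 5 of Thu, Fri, Sat
Aug: 31 days, starts Sun → 5 of Sun, Mon, Tue ✓
Sep: 30 days, starts Wed → 5 of Wed, Thu
Oct: 31 days, starts Fri → 5 of Fri, Sat, Sun ✓
Nov: 30 days, starts Mon → 5 of Mon, Tue
Dec: 31 days, starts Wed → 5 of Wed, Thu, Fri
Months with five Sundays: Feb, May, Aug, Oct.

4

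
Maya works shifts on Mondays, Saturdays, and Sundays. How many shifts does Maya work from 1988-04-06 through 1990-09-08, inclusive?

1988-04-06 is a Wednesday.
The range spans 886 days (inclusive of both endpoints).
886 = 7 × 126 + 4, so there are 126 full weeks plus 4 extra days.
Each full week contributes 3 days from the set (Mon, Sat, Sun): 126 × 3 = 378.
The 4 extra days are Wed, Thu, Fri, Sat — 1 of them qualifies.
Total: 378 + 1 = 379.

379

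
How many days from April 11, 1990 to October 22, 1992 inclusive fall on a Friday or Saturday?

264

April 11, 1990 is a Wednesday.
From April 11, 1990 to October 22, 1992 is 926 days inclusive.
926 = 7 × 132 + 2, so there are 132 full weeks plus 2 extra days.
Each full week contributes 2 days from the set (Fri, Sat): 132 × 2 = 264.
The 2 extra days are Wed, Thu — none qualify.
Total: 264 + 0 = 264.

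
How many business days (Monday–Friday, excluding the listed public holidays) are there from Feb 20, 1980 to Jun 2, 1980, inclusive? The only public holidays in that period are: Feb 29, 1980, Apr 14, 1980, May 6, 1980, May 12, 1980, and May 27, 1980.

69

Feb 20, 1980 is a Wednesday.
From Feb 20, 1980 to Jun 2, 1980 is 104 days inclusive.
104 = 7 × 14 + 6, so there are 14 full weeks plus 6 extra days.
Each full week contributes 5 weekdays (Mon–Fri): 14 × 5 = 70.
The 6 extra days are Wed, Thu, Fri, Sat, Sun, Mon — 4 of them qualify.
Total: 70 + 4 = 74.
Holidays: Feb 29, 1980 (Fri); Apr 14, 1980 (Mon); May 6, 1980 (Tue); May 12, 1980 (Mon); May 27, 1980 (Tue).
All 5 holidays fall on weekdays, so subtract 5.
Business days: 74 − 5 = 69.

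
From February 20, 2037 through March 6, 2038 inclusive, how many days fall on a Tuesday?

54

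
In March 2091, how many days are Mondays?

2091-03-01 is a Thursday.
The range spans 31 days (inclusive of both endpoints).
31 = 7 × 4 + 3, so there are 4 full weeks plus 3 extra days.
Each full week contributes one Monday: 4 so far.
The 3 extra days are Thursday, Friday, Saturday — none qualify.
Total: 4 + 0 = 4.

4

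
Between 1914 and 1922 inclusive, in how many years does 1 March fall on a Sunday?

Day of week of March 1 in each year:
1914: Sun ✓, 1915: Mon, 1916: Wed, 1917: Thu, 1918: Fri, 1919: Sat, 1920: Mon, 1921: Tue, 1922: Wed
Sundays: 1914.

1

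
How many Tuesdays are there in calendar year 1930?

52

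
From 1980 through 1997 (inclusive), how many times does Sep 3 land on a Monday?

2

Day of week of September 3 in each year:
1980: Wed, 1981: Thu, 1982: Fri, 1983: Sat, 1984: Mon ✓, 1985: Tue, 1986: Wed, 1987: Thu, 1988: Sat, 1989: Sun, 1990: Mon ✓, 1991: Tue, 1992: Thu, 1993: Fri, 1994: Sat, 1995: Sun, 1996: Tue, 1997: Wed
Mondays: 1984, 1990.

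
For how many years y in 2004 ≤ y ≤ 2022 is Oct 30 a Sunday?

4

Day of week of October 30 in each year:
2004: Sat, 2005: Sun ✓, 2006: Mon, 2007: Tue, 2008: Thu, 2009: Fri, 2010: Sat, 2011: Sun ✓, 2012: Tue, 2013: Wed, 2014: Thu, 2015: Fri, 2016: Sun ✓, 2017: Mon, 2018: Tue, 2019: Wed, 2020: Fri, 2021: Sat, 2022: Sun ✓
Sundays: 2005, 2011, 2016, 2022.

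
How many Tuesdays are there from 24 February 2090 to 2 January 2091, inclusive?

24 February 2090 is a Friday.
From 24 February 2090 to 2 January 2091 is 313 days inclusive.
313 = 7 × 44 + 5, so there are 44 full weeks plus 5 extra days.
Each full week contributes one Tuesday: 44 so far.
The 5 extra days are Friday, Saturday, Sunday, Monday, Tuesday — 1 of them qualifies.
Total: 44 + 1 = 45.

45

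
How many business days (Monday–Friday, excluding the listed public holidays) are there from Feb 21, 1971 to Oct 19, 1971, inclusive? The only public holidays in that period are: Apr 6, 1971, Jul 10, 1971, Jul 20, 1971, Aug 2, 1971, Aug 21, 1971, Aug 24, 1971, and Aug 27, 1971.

167

Feb 21, 1971 is a Sunday.
From Feb 21, 1971 to Oct 19, 1971 is 241 days inclusive.
241 = 7 × 34 + 3, so there are 34 full weeks plus 3 extra days.
Each full week contributes 5 weekdays (Mon–Fri): 34 × 5 = 170.
The 3 extra days are Sun, Mon, Tue — 2 of them qualify.
Total: 170 + 2 = 172.
Holidays: Apr 6, 1971 (Tue); Jul 10, 1971 (Sat); Jul 20, 1971 (Tue); Aug 2, 1971 (Mon); Aug 21, 1971 (Sat); Aug 24, 1971 (Tue); Aug 27, 1971 (Fri).
5 of the 7 holidays fall on weekdays; the rest are weekends and were already excluded.
Business days: 172 − 5 = 167.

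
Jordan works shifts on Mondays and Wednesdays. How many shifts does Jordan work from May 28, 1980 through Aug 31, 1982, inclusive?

236

May 28, 1980 is a Wednesday.
The range spans 826 days (inclusive of both endpoints).
826 = 7 × 118, so the span is exactly 118 full weeks.
Each full week contributes 2 days from the set (Mon, Wed): 118 × 2 = 236.
Total: 236.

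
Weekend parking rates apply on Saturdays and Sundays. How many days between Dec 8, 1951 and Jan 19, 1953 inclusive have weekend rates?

118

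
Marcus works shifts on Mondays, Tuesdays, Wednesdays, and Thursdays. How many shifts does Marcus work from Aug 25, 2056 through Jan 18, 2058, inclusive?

Aug 25, 2056 is a Friday.
From Aug 25, 2056 to Jan 18, 2058 is 512 days inclusive.
512 = 7 × 73 + 1, so there are 73 full weeks plus 1 extra day.
Each full week contributes 4 days from the set (Mon, Tue, Wed, Thu): 73 × 4 = 292.
The 1 extra day is Fri — none qualify.
Total: 292 + 0 = 292.

292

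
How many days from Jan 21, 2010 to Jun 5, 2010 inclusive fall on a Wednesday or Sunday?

38

Jan 21, 2010 is a Thursday.
The range spans 136 days (inclusive of both endpoints).
136 = 7 × 19 + 3, so there are 19 full weeks plus 3 extra days.
Each full week contributes 2 days from the set (Wed, Sun): 19 × 2 = 38.
The 3 extra days are Thu, Fri, Sat — none qualify.
Total: 38 + 0 = 38.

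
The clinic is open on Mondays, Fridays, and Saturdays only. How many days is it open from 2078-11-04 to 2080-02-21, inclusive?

204

2078-11-04 is a Friday.
From 2078-11-04 to 2080-02-21 is 475 days inclusive.
475 = 7 × 67 + 6, so there are 67 full weeks plus 6 extra days.
Each full week contributes 3 days from the set (Mon, Fri, Sat): 67 × 3 = 201.
The 6 extra days are Fri, Sat, Sun, Mon, Tue, Wed — 3 of them qualify.
Total: 201 + 3 = 204.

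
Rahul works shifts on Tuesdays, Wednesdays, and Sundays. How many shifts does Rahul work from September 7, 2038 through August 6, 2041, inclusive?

September 7, 2038 is a Tuesday.
From September 7, 2038 to August 6, 2041 is 1065 days inclusive.
1065 = 7 × 152 + 1, so there are 152 full weeks plus 1 extra day.
Each full week contributes 3 days from the set (Tue, Wed, Sun): 152 × 3 = 456.
The 1 extra day is Tue — 1 of them qualifies.
Total: 456 + 1 = 457.

457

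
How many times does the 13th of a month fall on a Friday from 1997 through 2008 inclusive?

19

Friday-the-13ths by year:
1997: Jun
1998: Feb, Mar, Nov
1999: Aug
2000: Oct
2001: Apr, Jul
2002: Sep, Dec
2003: Jun
2004: Feb, Aug
2005: May
2006: Jan, Oct
2007: Apr, Jul
2008: Jun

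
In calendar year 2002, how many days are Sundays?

2002-01-01 is a Tuesday.
That's 365 days from start to end, counting both.
365 = 7 × 52 + 1, so there are 52 full weeks plus 1 extra day.
Each full week contributes one Sunday: 52 so far.
The 1 extra day is Tuesday — none qualify.
Total: 52 + 0 = 52.

52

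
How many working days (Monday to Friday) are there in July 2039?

July 1, 2039 is a Friday.
The range spans 31 days (inclusive of both endpoints).
31 = 7 × 4 + 3, so there are 4 full weeks plus 3 extra days.
Each full week contributes 5 weekdays (Mon–Fri): 4 × 5 = 20.
The 3 extra days are Fri, Sat, Sun — 1 of them qualifies.
Total: 20 + 1 = 21.

21 weekdays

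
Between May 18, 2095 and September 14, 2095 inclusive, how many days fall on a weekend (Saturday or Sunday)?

May 18, 2095 is a Wednesday.
From May 18, 2095 to September 14, 2095 is 120 days inclusive.
120 = 7 × 17 + 1, so there are 17 full weeks plus 1 extra day.
Each full week contributes 2 weekend days (Sat, Sun): 17 × 2 = 34.
The 1 extra day is Wed — none qualify.
Total: 34 + 0 = 34.

34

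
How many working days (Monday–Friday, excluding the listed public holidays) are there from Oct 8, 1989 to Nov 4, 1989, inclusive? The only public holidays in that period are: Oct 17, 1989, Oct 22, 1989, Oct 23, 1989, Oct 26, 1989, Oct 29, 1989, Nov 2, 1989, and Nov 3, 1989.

Oct 8, 1989 is a Sunday.
The range spans 28 days (inclusive of both endpoints).
28 = 7 × 4, so the span is exactly 4 full weeks.
Each full week contributes 5 weekdays (Mon–Fri): 4 × 5 = 20.
Total: 20.
Holidays: Oct 17, 1989 (Tue); Oct 22, 1989 (Sun); Oct 23, 1989 (Mon); Oct 26, 1989 (Thu); Oct 29, 1989 (Sun); Nov 2, 1989 (Thu); Nov 3, 1989 (Fri).
5 of the 7 holidays fall on weekdays; the rest are weekends and were already excluded.
Business days: 20 − 5 = 15.

15 working days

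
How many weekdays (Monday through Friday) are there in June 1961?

1 June 1961 is a Thursday.
The range spans 30 days (inclusive of both endpoints).
30 = 7 × 4 + 2, so there are 4 full weeks plus 2 extra days.
Each full week contributes 5 weekdays (Mon–Fri): 4 × 5 = 20.
The 2 extra days are Thu, Fri — 2 of them qualify.
Total: 20 + 2 = 22.

22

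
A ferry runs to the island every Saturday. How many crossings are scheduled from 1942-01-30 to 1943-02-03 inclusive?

1942-01-30 is a Friday.
The range spans 370 days (inclusive of both endpoints).
370 = 7 × 52 + 6, so there are 52 full weeks plus 6 extra days.
Each full week contributes one Saturday: 52 so far.
The 6 extra days are Friday, Saturday, Sunday, Monday, Tuesday, Wednesday — 1 of them qualifies.
Total: 52 + 1 = 53.

53 Saturdays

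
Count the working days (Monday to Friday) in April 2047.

Apr 1, 2047 is a Monday.
That's 30 days from start to end, counting both.
30 = 7 × 4 + 2, so there are 4 full weeks plus 2 extra days.
Each full week contributes 5 weekdays (Mon–Fri): 4 × 5 = 20.
The 2 extra days are Mon, Tue — 2 of them qualify.
Total: 20 + 2 = 22.

22 weekdays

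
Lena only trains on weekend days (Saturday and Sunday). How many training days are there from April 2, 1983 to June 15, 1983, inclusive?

22

April 2, 1983 is a Saturday.
From April 2, 1983 to June 15, 1983 is 75 days inclusive.
75 = 7 × 10 + 5, so there are 10 full weeks plus 5 extra days.
Each full week contributes 2 weekend days (Sat, Sun): 10 × 2 = 20.
The 5 extra days are Saturday, Sunday, Monday, Tuesday, Wednesday — 2 of them qualify.
Total: 20 + 2 = 22.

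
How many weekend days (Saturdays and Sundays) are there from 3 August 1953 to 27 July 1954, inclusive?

3 August 1953 is a Monday.
From 3 August 1953 to 27 July 1954 is 359 days inclusive.
359 = 7 × 51 + 2, so there are 51 full weeks plus 2 extra days.
Each full week contributes 2 weekend days (Sat, Sun): 51 × 2 = 102.
The 2 extra days are Monday, Tuesday — none qualify.
Total: 102 + 0 = 102.

102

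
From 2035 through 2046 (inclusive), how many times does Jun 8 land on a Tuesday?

1

Day of week of June 8 in each year:
2035: Fri, 2036: Sun, 2037: Mon, 2038: Tue ✓, 2039: Wed, 2040: Fri, 2041: Sat, 2042: Sun, 2043: Mon, 2044: Wed, 2045: Thu, 2046: Fri
Tuesdays: 2038.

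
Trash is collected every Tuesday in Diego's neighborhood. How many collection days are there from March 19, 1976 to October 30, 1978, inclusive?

March 19, 1976 is a Friday.
That's 956 days from start to end, counting both.
956 = 7 × 136 + 4, so there are 136 full weeks plus 4 extra days.
Each full week contributes one Tuesday: 136 so far.
The 4 extra days are Friday, Saturday, Sunday, Monday — none qualify.
Total: 136 + 0 = 136.

136 Tuesdays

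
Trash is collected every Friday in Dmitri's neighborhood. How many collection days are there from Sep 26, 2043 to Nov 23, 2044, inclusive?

60 Fridays

Sep 26, 2043 is a Saturday.
From Sep 26, 2043 to Nov 23, 2044 is 425 days inclusive.
425 = 7 × 60 + 5, so there are 60 full weeks plus 5 extra days.
Each full week contributes one Friday: 60 so far.
The 5 extra days are Sat, Sun, Mon, Tue, Wed — none qualify.
Total: 60 + 0 = 60.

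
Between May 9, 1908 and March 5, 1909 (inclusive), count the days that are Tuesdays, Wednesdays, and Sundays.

May 9, 1908 is a Saturday.
From May 9, 1908 to March 5, 1909 is 301 days inclusive.
301 = 7 × 43, so the span is exactly 43 full weeks.
Each full week contributes 3 days from the set (Tue, Wed, Sun): 43 × 3 = 129.

129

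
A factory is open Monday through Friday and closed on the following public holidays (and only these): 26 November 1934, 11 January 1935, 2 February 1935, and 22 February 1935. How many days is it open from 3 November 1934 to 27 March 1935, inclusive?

100 working days

3 November 1934 is a Saturday.
That's 145 days from start to end, counting both.
145 = 7 × 20 + 5, so there are 20 full weeks plus 5 extra days.
Each full week contributes 5 weekdays (Mon–Fri): 20 × 5 = 100.
The 5 extra days are Sat, Sun, Mon, Tue, Wed — 3 of them qualify.
Total: 100 + 3 = 103.
Holidays: 26 November 1934 (Mon); 11 January 1935 (Fri); 2 February 1935 (Sat); 22 February 1935 (Fri).
3 of the 4 holidays fall on weekdays; the rest are weekends and were already excluded.
Business days: 103 − 3 = 100.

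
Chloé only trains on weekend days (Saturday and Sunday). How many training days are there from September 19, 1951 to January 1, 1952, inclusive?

30

September 19, 1951 is a Wednesday.
That's 105 days from start to end, counting both.
105 = 7 × 15, so the span is exactly 15 full weeks.
Each full week contributes 2 weekend days (Sat, Sun): 15 × 2 = 30.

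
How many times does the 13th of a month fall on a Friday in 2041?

The 13th falls on a Friday when the month's 13th has weekday Fri.
Jan 13 is Sun; Feb 13 is Wed; Mar 13 is Wed; Apr 13 is Sat; May 13 is Mon; Jun 13 is Thu; Jul 13 is Sat; Aug 13 is Tue; Sep 13 is Fri ✓; Oct 13 is Sun; Nov 13 is Wed; Dec 13 is Fri ✓.
Friday the 13ths: Sep, Dec.

2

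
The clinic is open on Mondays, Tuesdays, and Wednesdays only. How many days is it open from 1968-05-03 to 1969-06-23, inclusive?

1968-05-03 is a Friday.
From 1968-05-03 to 1969-06-23 is 417 days inclusive.
417 = 7 × 59 + 4, so there are 59 full weeks plus 4 extra days.
Each full week contributes 3 days from the set (Mon, Tue, Wed): 59 × 3 = 177.
The 4 extra days are Friday, Saturday, Sunday, Monday — 1 of them qualifies.
Total: 177 + 1 = 178.

178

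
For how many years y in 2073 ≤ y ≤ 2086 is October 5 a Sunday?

1

Day of week of October 5 in each year:
2073: Thu, 2074: Fri, 2075: Sat, 2076: Mon, 2077: Tue, 2078: Wed, 2079: Thu, 2080: Sat, 2081: Sun ✓, 2082: Mon, 2083: Tue, 2084: Thu, 2085: Fri, 2086: Sat
Sundays: 2081.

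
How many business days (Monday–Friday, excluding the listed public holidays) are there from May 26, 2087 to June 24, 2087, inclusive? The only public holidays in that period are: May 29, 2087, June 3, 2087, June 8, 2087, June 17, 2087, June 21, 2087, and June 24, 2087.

18 business days

May 26, 2087 is a Monday.
The range spans 30 days (inclusive of both endpoints).
30 = 7 × 4 + 2, so there are 4 full weeks plus 2 extra days.
Each full week contributes 5 weekdays (Mon–Fri): 4 × 5 = 20.
The 2 extra days are Monday, Tuesday — 2 of them qualify.
Total: 20 + 2 = 22.
Holidays: May 29, 2087 (Thu); June 3, 2087 (Tue); June 8, 2087 (Sun); June 17, 2087 (Tue); June 21, 2087 (Sat); June 24, 2087 (Tue).
4 of the 6 holidays fall on weekdays; the rest are weekends and were already excluded.
Business days: 22 − 4 = 18.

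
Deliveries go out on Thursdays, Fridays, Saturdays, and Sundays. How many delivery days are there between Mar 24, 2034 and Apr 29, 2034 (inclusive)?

22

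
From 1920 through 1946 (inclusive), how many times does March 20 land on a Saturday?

4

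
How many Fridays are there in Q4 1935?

1935-10-01 is a Tuesday.
The range spans 92 days (inclusive of both endpoints).
92 = 7 × 13 + 1, so there are 13 full weeks plus 1 extra day.
Each full week contributes one Friday: 13 so far.
The 1 extra day is Tuesday — none qualify.
Total: 13 + 0 = 13.

13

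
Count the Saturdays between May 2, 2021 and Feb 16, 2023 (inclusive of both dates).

May 2, 2021 is a Sunday.
That's 656 days from start to end, counting both.
656 = 7 × 93 + 5, so there are 93 full weeks plus 5 extra days.
Each full week contributes one Saturday: 93 so far.
The 5 extra days are Sun, Mon, Tue, Wed, Thu — none qualify.
Total: 93 + 0 = 93.

93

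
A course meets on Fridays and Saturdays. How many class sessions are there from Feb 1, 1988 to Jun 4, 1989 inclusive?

140

Feb 1, 1988 is a Monday.
The range spans 490 days (inclusive of both endpoints).
490 = 7 × 70, so the span is exactly 70 full weeks.
Each full week contributes 2 days from the set (Fri, Sat): 70 × 2 = 140.
Total: 140.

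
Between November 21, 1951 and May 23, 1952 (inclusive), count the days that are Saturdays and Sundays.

November 21, 1951 is a Wednesday.
That's 185 days from start to end, counting both.
185 = 7 × 26 + 3, so there are 26 full weeks plus 3 extra days.
Each full week contributes 2 days from the set (Sat, Sun): 26 × 2 = 52.
The 3 extra days are Wed, Thu, Fri — none qualify.
Total: 52 + 0 = 52.

52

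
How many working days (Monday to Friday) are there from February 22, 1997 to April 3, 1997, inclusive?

29 weekdays

February 22, 1997 is a Saturday.
The range spans 41 days (inclusive of both endpoints).
41 = 7 × 5 + 6, so there are 5 full weeks plus 6 extra days.
Each full week contributes 5 weekdays (Mon–Fri): 5 × 5 = 25.
The 6 extra days are Sat, Sun, Mon, Tue, Wed, Thu — 4 of them qualify.
Total: 25 + 4 = 29.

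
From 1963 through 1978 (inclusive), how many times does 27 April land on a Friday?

1

Day of week of April 27 in each year:
1963: Sat, 1964: Mon, 1965: Tue, 1966: Wed, 1967: Thu, 1968: Sat, 1969: Sun, 1970: Mon, 1971: Tue, 1972: Thu, 1973: Fri ✓, 1974: Sat, 1975: Sun, 1976: Tue, 1977: Wed, 1978: Thu
Fridays: 1973.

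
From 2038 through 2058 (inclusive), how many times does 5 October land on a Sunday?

2

Day of week of October 5 in each year:
2038: Tue, 2039: Wed, 2040: Fri, 2041: Sat, 2042: Sun ✓, 2043: Mon, 2044: Wed, 2045: Thu, 2046: Fri, 2047: Sat, 2048: Mon, 2049: Tue, 2050: Wed, 2051: Thu, 2052: Sat, 2053: Sun ✓, 2054: Mon, 2055: Tue, 2056: Thu, 2057: Fri, 2058: Sat
Sundays: 2042, 2053.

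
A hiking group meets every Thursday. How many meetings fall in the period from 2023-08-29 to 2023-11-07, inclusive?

2023-08-29 is a Tuesday.
From 2023-08-29 to 2023-11-07 is 71 days inclusive.
71 = 7 × 10 + 1, so there are 10 full weeks plus 1 extra day.
Each full week contributes one Thursday: 10 so far.
The 1 extra day is Tuesday — none qualify.
Total: 10 + 0 = 10.

10 Thursdays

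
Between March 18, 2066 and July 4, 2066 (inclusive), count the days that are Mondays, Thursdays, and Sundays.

March 18, 2066 is a Thursday.
The range spans 109 days (inclusive of both endpoints).
109 = 7 × 15 + 4, so there are 15 full weeks plus 4 extra days.
Each full week contributes 3 days from the set (Mon, Thu, Sun): 15 × 3 = 45.
The 4 extra days are Thursday, Friday, Saturday, Sunday — 2 of them qualify.
Total: 45 + 2 = 47.

47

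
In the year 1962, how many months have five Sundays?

A month has five Sundays exactly when Sunday falls within its first (length − 28) days.
Jan: 31 days, starts Mon → 5 of Mon, Tue, Wed
Feb: 28 days, starts Thu → 5 of (none)
Mar: 31 days, starts Thu → 5 of Thu, Fri, Sat
Apr: 30 days, starts Sun → 5 of Sun, Mon ✓
May: 31 days, starts Tue → 5 of Tue, Wed, Thu
Jun: 30 days, starts Fri → 5 of Fri, Sat
Jul: 31 days, starts Sun → 5 of Sun, Mon, Tue ✓
Aug: 31 days, starts Wed → 5 of Wed, Thu, Fri
Sep: 30 days, starts Sat → 5 of Sat, Sun ✓
Oct: 31 days, starts Mon → 5 of Mon, Tue, Wed
Nov: 30 days, starts Thu → 5 of Thu, Fri
Dec: 31 days, starts Sat → 5 of Sat, Sun, Mon ✓
Months with five Sundays: Apr, Jul, Sep, Dec.

4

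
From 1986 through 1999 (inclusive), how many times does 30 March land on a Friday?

Day of week of March 30 in each year:
1986: Sun, 1987: Mon, 1988: Wed, 1989: Thu, 1990: Fri ✓, 1991: Sat, 1992: Mon, 1993: Tue, 1994: Wed, 1995: Thu, 1996: Sat, 1997: Sun, 1998: Mon, 1999: Tue
Fridays: 1990.

1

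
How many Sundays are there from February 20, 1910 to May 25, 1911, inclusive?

66

February 20, 1910 is a Sunday.
That's 460 days from start to end, counting both.
460 = 7 × 65 + 5, so there are 65 full weeks plus 5 extra days.
Each full week contributes one Sunday: 65 so far.
The 5 extra days are Sun, Mon, Tue, Wed, Thu — 1 of them qualifies.
Total: 65 + 1 = 66.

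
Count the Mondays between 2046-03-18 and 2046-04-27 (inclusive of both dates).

6

2046-03-18 is a Sunday.
That's 41 days from start to end, counting both.
41 = 7 × 5 + 6, so there are 5 full weeks plus 6 extra days.
Each full week contributes one Monday: 5 so far.
The 6 extra days are Sun, Mon, Tue, Wed, Thu, Fri — 1 of them qualifies.
Total: 5 + 1 = 6.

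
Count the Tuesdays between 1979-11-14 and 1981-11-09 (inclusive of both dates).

1979-11-14 is a Wednesday.
That's 727 days from start to end, counting both.
727 = 7 × 103 + 6, so there are 103 full weeks plus 6 extra days.
Each full week contributes one Tuesday: 103 so far.
The 6 extra days are Wednesday, Thursday, Friday, Saturday, Sunday, Monday — none qualify.
Total: 103 + 0 = 103.

103 Tuesdays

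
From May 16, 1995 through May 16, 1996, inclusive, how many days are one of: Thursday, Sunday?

May 16, 1995 is a Tuesday.
The range spans 367 days (inclusive of both endpoints).
367 = 7 × 52 + 3, so there are 52 full weeks plus 3 extra days.
Each full week contributes 2 days from the set (Thu, Sun): 52 × 2 = 104.
The 3 extra days are Tuesday, Wednesday, Thursday — 1 of them qualifies.
Total: 104 + 1 = 105.

105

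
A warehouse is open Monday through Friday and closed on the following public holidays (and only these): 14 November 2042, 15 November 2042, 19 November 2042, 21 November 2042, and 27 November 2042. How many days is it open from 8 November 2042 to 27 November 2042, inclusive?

10 working days

8 November 2042 is a Saturday.
The range spans 20 days (inclusive of both endpoints).
20 = 7 × 2 + 6, so there are 2 full weeks plus 6 extra days.
Each full week contributes 5 weekdays (Mon–Fri): 2 × 5 = 10.
The 6 extra days are Saturday, Sunday, Monday, Tuesday, Wednesday, Thursday — 4 of them qualify.
Total: 10 + 4 = 14.
Holidays: 14 November 2042 (Fri); 15 November 2042 (Sat); 19 November 2042 (Wed); 21 November 2042 (Fri); 27 November 2042 (Thu).
4 of the 5 holidays fall on weekdays; the rest are weekends and were already excluded.
Business days: 14 − 4 = 10.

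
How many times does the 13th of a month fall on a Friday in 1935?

2

The 13th falls on a Friday when the month's 13th has weekday Fri.
Jan 13 is Sun; Feb 13 is Wed; Mar 13 is Wed; Apr 13 is Sat; May 13 is Mon; Jun 13 is Thu; Jul 13 is Sat; Aug 13 is Tue; Sep 13 is Fri ✓; Oct 13 is Sun; Nov 13 is Wed; Dec 13 is Fri ✓.
Friday the 13ths: Sep, Dec.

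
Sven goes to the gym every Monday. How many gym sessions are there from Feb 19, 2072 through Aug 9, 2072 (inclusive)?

Feb 19, 2072 is a Friday.
That's 173 days from start to end, counting both.
173 = 7 × 24 + 5, so there are 24 full weeks plus 5 extra days.
Each full week contributes one Monday: 24 so far.
The 5 extra days are Friday, Saturday, Sunday, Monday, Tuesday — 1 of them qualifies.
Total: 24 + 1 = 25.

25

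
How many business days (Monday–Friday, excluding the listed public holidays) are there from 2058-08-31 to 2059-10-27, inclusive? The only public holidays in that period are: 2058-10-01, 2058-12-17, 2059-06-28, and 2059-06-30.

298 business days

2058-08-31 is a Saturday.
That's 423 days from start to end, counting both.
423 = 7 × 60 + 3, so there are 60 full weeks plus 3 extra days.
Each full week contributes 5 weekdays (Mon–Fri): 60 × 5 = 300.
The 3 extra days are Saturday, Sunday, Monday — 1 of them qualifies.
Total: 300 + 1 = 301.
Holidays: 2058-10-01 (Tue); 2058-12-17 (Tue); 2059-06-28 (Sat); 2059-06-30 (Mon).
3 of the 4 holidays fall on weekdays; the rest are weekends and were already excluded.
Business days: 301 − 3 = 298.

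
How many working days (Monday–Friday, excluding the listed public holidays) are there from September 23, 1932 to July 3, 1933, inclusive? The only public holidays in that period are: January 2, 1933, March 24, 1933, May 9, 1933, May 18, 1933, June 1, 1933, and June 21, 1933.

September 23, 1932 is a Friday.
That's 284 days from start to end, counting both.
284 = 7 × 40 + 4, so there are 40 full weeks plus 4 extra days.
Each full week contributes 5 weekdays (Mon–Fri): 40 × 5 = 200.
The 4 extra days are Fri, Sat, Sun, Mon — 2 of them qualify.
Total: 200 + 2 = 202.
Holidays: January 2, 1933 (Mon); March 24, 1933 (Fri); May 9, 1933 (Tue); May 18, 1933 (Thu); June 1, 1933 (Thu); June 21, 1933 (Wed).
All 6 holidays fall on weekdays, so subtract 6.
Business days: 202 − 6 = 196.

196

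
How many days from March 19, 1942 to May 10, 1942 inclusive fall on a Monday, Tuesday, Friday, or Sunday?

30

March 19, 1942 is a Thursday.
The range spans 53 days (inclusive of both endpoints).
53 = 7 × 7 + 4, so there are 7 full weeks plus 4 extra days.
Each full week contributes 4 days from the set (Mon, Tue, Fri, Sun): 7 × 4 = 28.
The 4 extra days are Thu, Fri, Sat, Sun — 2 of them qualify.
Total: 28 + 2 = 30.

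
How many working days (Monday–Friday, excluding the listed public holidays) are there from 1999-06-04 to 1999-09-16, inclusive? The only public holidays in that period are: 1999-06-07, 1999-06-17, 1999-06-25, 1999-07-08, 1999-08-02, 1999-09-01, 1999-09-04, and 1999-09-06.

68 working days

1999-06-04 is a Friday.
From 1999-06-04 to 1999-09-16 is 105 days inclusive.
105 = 7 × 15, so the span is exactly 15 full weeks.
Each full week contributes 5 weekdays (Mon–Fri): 15 × 5 = 75.
Total: 75.
Holidays: 1999-06-07 (Mon); 1999-06-17 (Thu); 1999-06-25 (Fri); 1999-07-08 (Thu); 1999-08-02 (Mon); 1999-09-01 (Wed); 1999-09-04 (Sat); 1999-09-06 (Mon).
7 of the 8 holidays fall on weekdays; the rest are weekends and were already excluded.
Business days: 75 − 7 = 68.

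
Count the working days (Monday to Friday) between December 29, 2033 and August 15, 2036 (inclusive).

December 29, 2033 is a Thursday.
From December 29, 2033 to August 15, 2036 is 961 days inclusive.
961 = 7 × 137 + 2, so there are 137 full weeks plus 2 extra days.
Each full week contributes 5 weekdays (Mon–Fri): 137 × 5 = 685.
The 2 extra days are Thu, Fri — 2 of them qualify.
Total: 685 + 2 = 687.

687 weekdays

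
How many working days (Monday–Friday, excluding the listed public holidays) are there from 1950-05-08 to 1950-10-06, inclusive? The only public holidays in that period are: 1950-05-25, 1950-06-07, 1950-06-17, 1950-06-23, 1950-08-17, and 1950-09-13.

1950-05-08 is a Monday.
From 1950-05-08 to 1950-10-06 is 152 days inclusive.
152 = 7 × 21 + 5, so there are 21 full weeks plus 5 extra days.
Each full week contributes 5 weekdays (Mon–Fri): 21 × 5 = 105.
The 5 extra days are Mon, Tue, Wed, Thu, Fri — 5 of them qualify.
Total: 105 + 5 = 110.
Holidays: 1950-05-25 (Thu); 1950-06-07 (Wed); 1950-06-17 (Sat); 1950-06-23 (Fri); 1950-08-17 (Thu); 1950-09-13 (Wed).
5 of the 6 holidays fall on weekdays; the rest are weekends and were already excluded.
Business days: 110 − 5 = 105.

105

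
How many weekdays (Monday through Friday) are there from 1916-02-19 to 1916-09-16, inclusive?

1916-02-19 is a Saturday.
That's 211 days from start to end, counting both.
211 = 7 × 30 + 1, so there are 30 full weeks plus 1 extra day.
Each full week contributes 5 weekdays (Mon–Fri): 30 × 5 = 150.
The 1 extra day is Sat — none qualify.
Total: 150 + 0 = 150.

150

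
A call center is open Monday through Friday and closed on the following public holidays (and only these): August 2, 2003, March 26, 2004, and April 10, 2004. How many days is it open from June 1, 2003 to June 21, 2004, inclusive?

275

June 1, 2003 is a Sunday.
The range spans 387 days (inclusive of both endpoints).
387 = 7 × 55 + 2, so there are 55 full weeks plus 2 extra days.
Each full week contributes 5 weekdays (Mon–Fri): 55 × 5 = 275.
The 2 extra days are Sun, Mon — 1 of them qualifies.
Total: 275 + 1 = 276.
Holidays: August 2, 2003 (Sat); March 26, 2004 (Fri); April 10, 2004 (Sat).
1 of the 3 holidays fall on weekdays; the rest are weekends and were already excluded.
Business days: 276 − 1 = 275.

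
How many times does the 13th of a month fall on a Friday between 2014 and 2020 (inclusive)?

Friday-the-13ths by year:
2014: Jun
2015: Feb, Mar, Nov
2016: May
2017: Jan, Oct
2018: Apr, Jul
2019: Sep, Dec
2020: Mar, Nov

13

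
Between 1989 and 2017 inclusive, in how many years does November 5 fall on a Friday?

4

Day of week of November 5 in each year:
1989: Sun, 1990: Mon, 1991: Tue, 1992: Thu, 1993: Fri ✓, 1994: Sat, 1995: Sun, 1996: Tue, 1997: Wed, 1998: Thu, 1999: Fri ✓, 2000: Sun, 2001: Mon, 2002: Tue, 2003: Wed, 2004: Fri ✓, 2005: Sat, 2006: Sun, 2007: Mon, 2008: Wed, 2009: Thu, 2010: Fri ✓, 2011: Sat, 2012: Mon, 2013: Tue, 2014: Wed, 2015: Thu, 2016: Sat, 2017: Sun
Fridays: 1993, 1999, 2004, 2010.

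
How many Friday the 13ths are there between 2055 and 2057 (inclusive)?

Friday-the-13ths by year:
2055: Aug
2056: Oct
2057: Apr, Jul

4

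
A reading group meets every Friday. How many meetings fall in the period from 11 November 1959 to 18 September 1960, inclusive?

11 November 1959 is a Wednesday.
That's 313 days from start to end, counting both.
313 = 7 × 44 + 5, so there are 44 full weeks plus 5 extra days.
Each full week contributes one Friday: 44 so far.
The 5 extra days are Wednesday, Thursday, Friday, Saturday, Sunday — 1 of them qualifies.
Total: 44 + 1 = 45.

45 Fridays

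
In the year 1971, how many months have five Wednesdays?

A month has five Wednesdays exactly when Wednesday falls within its first (length − 28) days.
Jan: 31 days, starts Fri → 5 of Fri, Sat, Sun
Feb: 28 days, starts Mon → 5 of (none)
Mar: 31 days, starts Mon → 5 of Mon, Tue, Wed ✓
Apr: 30 days, starts Thu → 5 of Thu, Fri
May: 31 days, starts Sat → 5 of Sat, Sun, Mon
Jun: 30 days, starts Tue → 5 of Tue, Wed ✓
Jul: 31 days, starts Thu → 5 of Thu, Fri, Sat
Aug: 31 days, starts Sun → 5 of Sun, Mon, Tue
Sep: 30 days, starts Wed → 5 of Wed, Thu ✓
Oct: 31 days, starts Fri → 5 of Fri, Sat, Sun
Nov: 30 days, starts Mon → 5 of Mon, Tue
Dec: 31 days, starts Wed → 5 of Wed, Thu, Fri ✓
Months with five Wednesdays: Mar, Jun, Sep, Dec.

4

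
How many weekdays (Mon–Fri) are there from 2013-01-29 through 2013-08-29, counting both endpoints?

2013-01-29 is a Tuesday.
That's 213 days from start to end, counting both.
213 = 7 × 30 + 3, so there are 30 full weeks plus 3 extra days.
Each full week contributes 5 weekdays (Mon–Fri): 30 × 5 = 150.
The 3 extra days are Tue, Wed, Thu — 3 of them qualify.
Total: 150 + 3 = 153.

153 weekdays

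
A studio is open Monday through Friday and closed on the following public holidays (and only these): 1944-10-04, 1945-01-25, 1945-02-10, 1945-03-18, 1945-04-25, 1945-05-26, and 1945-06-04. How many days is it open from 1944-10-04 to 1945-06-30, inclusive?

1944-10-04 is a Wednesday.
From 1944-10-04 to 1945-06-30 is 270 days inclusive.
270 = 7 × 38 + 4, so there are 38 full weeks plus 4 extra days.
Each full week contributes 5 weekdays (Mon–Fri): 38 × 5 = 190.
The 4 extra days are Wed, Thu, Fri, Sat — 3 of them qualify.
Total: 190 + 3 = 193.
Holidays: 1944-10-04 (Wed); 1945-01-25 (Thu); 1945-02-10 (Sat); 1945-03-18 (Sun); 1945-04-25 (Wed); 1945-05-26 (Sat); 1945-06-04 (Mon).
4 of the 7 holidays fall on weekdays; the rest are weekends and were already excluded.
Business days: 193 − 4 = 189.

189 working days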